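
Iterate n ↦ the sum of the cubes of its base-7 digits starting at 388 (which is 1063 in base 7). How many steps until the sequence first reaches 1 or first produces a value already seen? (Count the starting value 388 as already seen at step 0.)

3

388 = (1,0,6,3)_7 → 1³ + 0³ + 6³ + 3³ = 244
244 = (4,6,6)_7 → 4³ + 6³ + 6³ = 496
496 = (1,3,0,6)_7 → 1³ + 3³ + 0³ + 6³ = 244  — 244 repeats.
That took 3 steps.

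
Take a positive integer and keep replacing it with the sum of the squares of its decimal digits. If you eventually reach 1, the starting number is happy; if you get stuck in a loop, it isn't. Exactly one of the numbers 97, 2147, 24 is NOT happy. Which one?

97: 97 → 130 → 10 → 1  — reaches 1 (happy)
2147: 2147 → 70 → 49 → 97 → 130 → 10 → 1  — reaches 1 (happy)
24: 24 → 20 → 4 → 16 → 37 → 58 → 89 → 145 → 42 → 20  — repeats 20 (not happy)

24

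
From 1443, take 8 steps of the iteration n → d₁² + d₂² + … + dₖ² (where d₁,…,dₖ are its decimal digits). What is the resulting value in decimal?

1443 → 1² + 4² + 4² + 3² = 1 + 16 + 16 + 9 = 42
42 → 4² + 2² = 16 + 4 = 20
20 → 2² + 0² = 4 + 0 = 4
4 → 4² = 16
16 → 1² + 6² = 1 + 36 = 37
37 → 3² + 7² = 9 + 49 = 58
58 → 5² + 8² = 25 + 64 = 89
89 → 8² + 9² = 64 + 81 = 145

145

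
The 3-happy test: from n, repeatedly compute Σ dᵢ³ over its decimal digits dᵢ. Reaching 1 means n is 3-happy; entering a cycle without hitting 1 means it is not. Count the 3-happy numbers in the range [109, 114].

109: 109 → 730 → 370 → 370  — not 3-happy
110: 110 → 2 → 8 → 512 → 134 → 92 → 737 → 713 → 371 → 371  — not 3-happy
111: 111 → 3 → 27 → 351 → 153 → 153  — not 3-happy
112: 112 → 10 → 1  — 3-happy
113: 113 → 29 → 737 → 713 → 371 → 371  — not 3-happy
114: 114 → 66 → 432 → 99 → 1458 → 702 → 351 → 153 → 153  — not 3-happy
3-happy: 112

1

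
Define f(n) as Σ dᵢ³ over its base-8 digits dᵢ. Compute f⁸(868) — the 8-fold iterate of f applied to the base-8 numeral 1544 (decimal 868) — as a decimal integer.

868 = (1,5,4,4)_8 → 1³ + 5³ + 4³ + 4³ = 254
254 = (3,7,6)_8 → 3³ + 7³ + 6³ = 586
586 = (1,1,1,2)_8 → 1³ + 1³ + 1³ + 2³ = 11
11 = (1,3)_8 → 1³ + 3³ = 28
28 = (3,4)_8 → 3³ + 4³ = 91
91 = (1,3,3)_8 → 1³ + 3³ + 3³ = 55
55 = (6,7)_8 → 6³ + 7³ = 559
559 = (1,0,5,7)_8 → 1³ + 0³ + 5³ + 7³ = 469

469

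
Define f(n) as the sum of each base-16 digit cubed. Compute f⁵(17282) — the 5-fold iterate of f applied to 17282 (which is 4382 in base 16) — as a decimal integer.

17282 = (4,3,8,2)_16 → 4³ + 3³ + 8³ + 2³ = 64 + 27 + 512 + 8 = 611
611 = (2,6,3)_16 → 2³ + 6³ + 3³ = 8 + 216 + 27 = 251
251 = (15,11)_16 → 15³ + 11³ = 3375 + 1331 = 4706
4706 = (1,2,6,2)_16 → 1³ + 2³ + 6³ + 2³ = 1 + 8 + 216 + 8 = 233
233 = (14,9)_16 → 14³ + 9³ = 2744 + 729 = 3473

3473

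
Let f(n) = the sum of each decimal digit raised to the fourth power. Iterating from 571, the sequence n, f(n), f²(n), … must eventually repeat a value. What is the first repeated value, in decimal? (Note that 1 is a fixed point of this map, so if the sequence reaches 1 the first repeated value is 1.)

13139

571 → 5⁴ + 7⁴ + 1⁴ = 625 + 2401 + 1 = 3027
3027 → 3⁴ + 0⁴ + 2⁴ + 7⁴ = 81 + 0 + 16 + 2401 = 2498
2498 → 2⁴ + 4⁴ + 9⁴ + 8⁴ = 16 + 256 + 6561 + 4096 = 10929
10929 → 1⁴ + 0⁴ + 9⁴ + 2⁴ + 9⁴ = 1 + 0 + 6561 + 16 + 6561 = 13139
13139 → 1⁴ + 3⁴ + 1⁴ + 3⁴ + 9⁴ = 1 + 81 + 1 + 81 + 6561 = 6725
6725 → 6⁴ + 7⁴ + 2⁴ + 5⁴ = 1296 + 2401 + 16 + 625 = 4338
4338 → 4⁴ + 3⁴ + 3⁴ + 8⁴ = 256 + 81 + 81 + 4096 = 4514
4514 → 4⁴ + 5⁴ + 1⁴ + 4⁴ = 256 + 625 + 1 + 256 = 1138
1138 → 1⁴ + 1⁴ + 3⁴ + 8⁴ = 1 + 1 + 81 + 4096 = 4179
4179 → 4⁴ + 1⁴ + 7⁴ + 9⁴ = 256 + 1 + 2401 + 6561 = 9219
9219 → 9⁴ + 2⁴ + 1⁴ + 9⁴ = 6561 + 16 + 1 + 6561 = 13139  — 13139 already appeared earlier.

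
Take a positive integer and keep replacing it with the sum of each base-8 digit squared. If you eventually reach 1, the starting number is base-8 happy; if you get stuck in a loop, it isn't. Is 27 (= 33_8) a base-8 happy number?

27 = (3,3)_8 → 3² + 3² = 9 + 9 = 18
18 = (2,2)_8 → 2² + 2² = 4 + 4 = 8
8 = (1,0)_8 → 1² + 0² = 1 + 0 = 1  — reached 1.

base-8 happy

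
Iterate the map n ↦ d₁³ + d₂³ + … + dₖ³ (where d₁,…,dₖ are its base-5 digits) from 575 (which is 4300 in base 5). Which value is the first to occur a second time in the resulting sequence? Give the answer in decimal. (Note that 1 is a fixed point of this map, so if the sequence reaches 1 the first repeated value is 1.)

9

575 = (4,3,0,0)_5 → 91
91 = (3,3,1)_5 → 55
55 = (2,1,0)_5 → 9
9 = (1,4)_5 → 65
65 = (2,3,0)_5 → 35
35 = (1,2,0)_5 → 9  — 9 already appeared earlier.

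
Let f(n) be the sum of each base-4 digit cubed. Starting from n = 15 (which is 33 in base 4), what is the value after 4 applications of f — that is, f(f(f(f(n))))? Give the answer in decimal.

9

15 = (3,3)_4 → 3³ + 3³ = 27 + 27 = 54
54 = (3,1,2)_4 → 3³ + 1³ + 2³ = 27 + 1 + 8 = 36
36 = (2,1,0)_4 → 2³ + 1³ + 0³ = 8 + 1 + 0 = 9
9 = (2,1)_4 → 2³ + 1³ = 8 + 1 = 9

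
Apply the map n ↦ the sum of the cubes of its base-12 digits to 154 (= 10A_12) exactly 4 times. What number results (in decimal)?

154 = (1,0,10)_12 → 1³ + 0³ + 10³ = 1 + 0 + 1000 = 1001
1001 = (6,11,5)_12 → 6³ + 11³ + 5³ = 216 + 1331 + 125 = 1672
1672 = (11,7,4)_12 → 11³ + 7³ + 4³ = 1331 + 343 + 64 = 1738
1738 = (1,0,0,10)_12 → 1³ + 0³ + 0³ + 10³ = 1 + 0 + 0 + 1000 = 1001

1001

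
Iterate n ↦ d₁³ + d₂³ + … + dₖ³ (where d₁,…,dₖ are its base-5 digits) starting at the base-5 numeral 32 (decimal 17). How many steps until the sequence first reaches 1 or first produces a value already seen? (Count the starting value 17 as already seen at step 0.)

4

17 = (3,2)_5 → 35
35 = (1,2,0)_5 → 9
9 = (1,4)_5 → 65
65 = (2,3,0)_5 → 35  — 35 repeats.
That took 4 steps.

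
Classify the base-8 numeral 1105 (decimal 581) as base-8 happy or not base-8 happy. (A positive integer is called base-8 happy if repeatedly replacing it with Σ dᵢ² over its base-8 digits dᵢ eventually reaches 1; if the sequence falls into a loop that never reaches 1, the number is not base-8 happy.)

base-8 happy

581 = (1,1,0,5)_8 → 1² + 1² + 0² + 5² = 1 + 1 + 0 + 25 = 27
27 = (3,3)_8 → 3² + 3² = 9 + 9 = 18
18 = (2,2)_8 → 2² + 2² = 4 + 4 = 8
8 = (1,0)_8 → 1² + 0² = 1 + 0 = 1  — reached 1.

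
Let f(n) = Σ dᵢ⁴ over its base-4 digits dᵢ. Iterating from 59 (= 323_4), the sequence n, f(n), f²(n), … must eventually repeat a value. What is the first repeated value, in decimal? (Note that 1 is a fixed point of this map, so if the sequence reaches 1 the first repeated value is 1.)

83

59 = (3,2,3)_4 → 3⁴ + 2⁴ + 3⁴ = 178
178 = (2,3,0,2)_4 → 2⁴ + 3⁴ + 0⁴ + 2⁴ = 113
113 = (1,3,0,1)_4 → 1⁴ + 3⁴ + 0⁴ + 1⁴ = 83
83 = (1,1,0,3)_4 → 1⁴ + 1⁴ + 0⁴ + 3⁴ = 83  — 83 already appeared earlier.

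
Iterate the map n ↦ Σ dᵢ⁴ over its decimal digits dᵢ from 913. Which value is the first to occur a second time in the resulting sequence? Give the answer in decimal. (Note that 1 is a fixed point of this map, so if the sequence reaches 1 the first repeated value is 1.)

913 → 6643
6643 → 2929
2929 → 13154
13154 → 964
964 → 8113
8113 → 4179
4179 → 9219
9219 → 13139
13139 → 6725
6725 → 4338
4338 → 4514
4514 → 1138
1138 → 4179  — 4179 already appeared earlier.

4179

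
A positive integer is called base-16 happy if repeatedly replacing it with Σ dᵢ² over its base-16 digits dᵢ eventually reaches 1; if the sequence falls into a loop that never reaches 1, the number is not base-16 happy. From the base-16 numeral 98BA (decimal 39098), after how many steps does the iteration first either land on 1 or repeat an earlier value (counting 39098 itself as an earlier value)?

12

39098 = (9,8,11,10)_16 → 9² + 8² + 11² + 10² = 366
366 = (1,6,14)_16 → 1² + 6² + 14² = 233
233 = (14,9)_16 → 14² + 9² = 277
277 = (1,1,5)_16 → 1² + 1² + 5² = 27
27 = (1,11)_16 → 1² + 11² = 122
122 = (7,10)_16 → 7² + 10² = 149
149 = (9,5)_16 → 9² + 5² = 106
106 = (6,10)_16 → 6² + 10² = 136
136 = (8,8)_16 → 8² + 8² = 128
128 = (8,0)_16 → 8² + 0² = 64
64 = (4,0)_16 → 4² + 0² = 16
16 = (1,0)_16 → 1² + 0² = 1  — reached 1.
That took 12 steps.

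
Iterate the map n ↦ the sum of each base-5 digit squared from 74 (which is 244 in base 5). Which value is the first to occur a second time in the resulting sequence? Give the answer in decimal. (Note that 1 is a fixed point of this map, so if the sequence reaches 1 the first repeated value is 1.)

4

74 = (2,4,4)_5 → 36
36 = (1,2,1)_5 → 6
6 = (1,1)_5 → 2
2 = (2)_5 → 4
4 = (4)_5 → 16
16 = (3,1)_5 → 10
10 = (2,0)_5 → 4  — 4 already appeared earlier.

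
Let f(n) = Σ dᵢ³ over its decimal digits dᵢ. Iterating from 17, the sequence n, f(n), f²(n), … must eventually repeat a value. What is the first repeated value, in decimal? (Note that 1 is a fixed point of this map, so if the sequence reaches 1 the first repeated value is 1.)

17 → 1³ + 7³ = 1 + 343 = 344
344 → 3³ + 4³ + 4³ = 27 + 64 + 64 = 155
155 → 1³ + 5³ + 5³ = 1 + 125 + 125 = 251
251 → 2³ + 5³ + 1³ = 8 + 125 + 1 = 134
134 → 1³ + 3³ + 4³ = 1 + 27 + 64 = 92
92 → 9³ + 2³ = 729 + 8 = 737
737 → 7³ + 3³ + 7³ = 343 + 27 + 343 = 713
713 → 7³ + 1³ + 3³ = 343 + 1 + 27 = 371
371 → 3³ + 7³ + 1³ = 27 + 343 + 1 = 371  — 371 already appeared earlier.

371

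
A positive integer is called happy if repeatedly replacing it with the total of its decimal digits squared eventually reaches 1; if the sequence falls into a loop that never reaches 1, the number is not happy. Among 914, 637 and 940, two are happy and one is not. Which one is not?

914: 914 → 98 → 145 → 42 → 20 → 4 → 16 → 37 → 58 → 89 → 145  — repeats 145 (not happy)
637: 637 → 94 → 97 → 130 → 10 → 1  — reaches 1 (happy)
940: 940 → 97 → 130 → 10 → 1  — reaches 1 (happy)

914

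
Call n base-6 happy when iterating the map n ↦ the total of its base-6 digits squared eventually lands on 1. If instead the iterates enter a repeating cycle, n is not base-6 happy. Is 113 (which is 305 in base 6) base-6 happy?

113 = (3,0,5)_6 → 3² + 0² + 5² = 9 + 0 + 25 = 34
34 = (5,4)_6 → 5² + 4² = 25 + 16 = 41
41 = (1,0,5)_6 → 1² + 0² + 5² = 1 + 0 + 25 = 26
26 = (4,2)_6 → 4² + 2² = 16 + 4 = 20
20 = (3,2)_6 → 3² + 2² = 9 + 4 = 13
13 = (2,1)_6 → 2² + 1² = 4 + 1 = 5
5 = (5)_6 → 5² = 25
25 = (4,1)_6 → 4² + 1² = 16 + 1 = 17
17 = (2,5)_6 → 2² + 5² = 4 + 25 = 29
29 = (4,5)_6 → 4² + 5² = 16 + 25 = 41  — 41 already seen; the sequence cycles without reaching 1.

not base-6 happy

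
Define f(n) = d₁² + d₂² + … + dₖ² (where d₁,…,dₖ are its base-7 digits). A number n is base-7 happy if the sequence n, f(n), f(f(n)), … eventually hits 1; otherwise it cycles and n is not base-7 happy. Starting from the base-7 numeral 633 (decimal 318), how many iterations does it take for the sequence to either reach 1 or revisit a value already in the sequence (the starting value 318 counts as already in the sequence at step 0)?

318 = (6,3,3)_7 → 6² + 3² + 3² = 36 + 9 + 9 = 54
54 = (1,0,5)_7 → 1² + 0² + 5² = 1 + 0 + 25 = 26
26 = (3,5)_7 → 3² + 5² = 9 + 25 = 34
34 = (4,6)_7 → 4² + 6² = 16 + 36 = 52
52 = (1,0,3)_7 → 1² + 0² + 3² = 1 + 0 + 9 = 10
10 = (1,3)_7 → 1² + 3² = 1 + 9 = 10  — 10 repeats.
That took 6 steps.

6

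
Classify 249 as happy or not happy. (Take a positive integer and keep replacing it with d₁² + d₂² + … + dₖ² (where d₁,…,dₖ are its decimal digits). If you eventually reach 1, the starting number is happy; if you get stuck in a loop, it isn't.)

not happy

249 → 101
101 → 2
2 → 4
4 → 16
16 → 37
37 → 58
58 → 89
89 → 145
145 → 42
42 → 20
20 → 4  — 4 already seen; the sequence cycles without reaching 1.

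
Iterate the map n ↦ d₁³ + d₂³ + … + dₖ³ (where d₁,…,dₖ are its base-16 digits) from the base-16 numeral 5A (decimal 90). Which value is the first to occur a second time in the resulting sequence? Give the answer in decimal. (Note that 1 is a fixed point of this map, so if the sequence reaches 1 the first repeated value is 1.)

72

90 = (5,10)_16 → 5³ + 10³ = 125 + 1000 = 1125
1125 = (4,6,5)_16 → 4³ + 6³ + 5³ = 64 + 216 + 125 = 405
405 = (1,9,5)_16 → 1³ + 9³ + 5³ = 1 + 729 + 125 = 855
855 = (3,5,7)_16 → 3³ + 5³ + 7³ = 27 + 125 + 343 = 495
495 = (1,14,15)_16 → 1³ + 14³ + 15³ = 1 + 2744 + 3375 = 6120
6120 = (1,7,14,8)_16 → 1³ + 7³ + 14³ + 8³ = 1 + 343 + 2744 + 512 = 3600
3600 = (14,1,0)_16 → 14³ + 1³ + 0³ = 2744 + 1 + 0 = 2745
2745 = (10,11,9)_16 → 10³ + 11³ + 9³ = 1000 + 1331 + 729 = 3060
3060 = (11,15,4)_16 → 11³ + 15³ + 4³ = 1331 + 3375 + 64 = 4770
4770 = (1,2,10,2)_16 → 1³ + 2³ + 10³ + 2³ = 1 + 8 + 1000 + 8 = 1017
1017 = (3,15,9)_16 → 3³ + 15³ + 9³ = 27 + 3375 + 729 = 4131
4131 = (1,0,2,3)_16 → 1³ + 0³ + 2³ + 3³ = 1 + 0 + 8 + 27 = 36
36 = (2,4)_16 → 2³ + 4³ = 8 + 64 = 72
72 = (4,8)_16 → 4³ + 8³ = 64 + 512 = 576
576 = (2,4,0)_16 → 2³ + 4³ + 0³ = 8 + 64 + 0 = 72  — 72 already appeared earlier.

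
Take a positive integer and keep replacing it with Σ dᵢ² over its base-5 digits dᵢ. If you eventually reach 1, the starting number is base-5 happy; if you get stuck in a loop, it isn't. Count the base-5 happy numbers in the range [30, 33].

30: 30 → 2 → 4 → 16 → 10 → 4  (repeats 4)
31: 31 → 3 → 9 → 17 → 13 → 13  (repeats 13)
32: 32 → 6 → 2 → 4 → 16 → 10 → 4  (repeats 4)
33: 33 → 11 → 5 → 1  (reaches 1)
base-5 happy: 33

1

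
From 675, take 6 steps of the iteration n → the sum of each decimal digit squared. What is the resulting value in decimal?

675 → 6² + 7² + 5² = 110
110 → 1² + 1² + 0² = 2
2 → 2² = 4
4 → 4² = 16
16 → 1² + 6² = 37
37 → 3² + 7² = 58

58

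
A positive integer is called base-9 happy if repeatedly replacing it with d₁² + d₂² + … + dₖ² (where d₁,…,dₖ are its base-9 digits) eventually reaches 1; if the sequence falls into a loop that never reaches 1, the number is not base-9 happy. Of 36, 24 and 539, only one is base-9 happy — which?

36: 36 → 16 → 50 → 50  — repeats 50 (not base-9 happy)
24: 24 → 40 → 32 → 34 → 58 → 52 → 74 → 68 → 74  — repeats 74 (not base-9 happy)
539: 539 → 125 → 81 → 1  — reaches 1 (base-9 happy)

539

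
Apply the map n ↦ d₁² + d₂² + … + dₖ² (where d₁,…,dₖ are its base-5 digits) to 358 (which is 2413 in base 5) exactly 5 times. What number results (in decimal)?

358 = (2,4,1,3)_5 → 2² + 4² + 1² + 3² = 4 + 16 + 1 + 9 = 30
30 = (1,1,0)_5 → 1² + 1² + 0² = 1 + 1 + 0 = 2
2 = (2)_5 → 2² = 4
4 = (4)_5 → 4² = 16
16 = (3,1)_5 → 3² + 1² = 9 + 1 = 10

10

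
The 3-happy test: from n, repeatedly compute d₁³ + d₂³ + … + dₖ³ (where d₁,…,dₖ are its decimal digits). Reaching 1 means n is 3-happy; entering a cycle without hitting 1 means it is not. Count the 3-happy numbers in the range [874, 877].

874: 874 → 919 → 1459 → 919  (repeats 919)
875: 875 → 980 → 1241 → 74 → 407 → 407  (repeats 407)
876: 876 → 1071 → 345 → 216 → 225 → 141 → 66 → 432 → 99 → 1458 → 702 → 351 → 153 → 153  (repeats 153)
877: 877 → 1198 → 1243 → 100 → 1  (reaches 1)
3-happy: 877

1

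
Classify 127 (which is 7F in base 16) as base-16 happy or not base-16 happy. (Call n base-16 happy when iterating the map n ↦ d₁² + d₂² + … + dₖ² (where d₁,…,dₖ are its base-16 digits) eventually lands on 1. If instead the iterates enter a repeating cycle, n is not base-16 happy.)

127 = (7,15)_16 → 7² + 15² = 49 + 225 = 274
274 = (1,1,2)_16 → 1² + 1² + 2² = 1 + 1 + 4 = 6
6 = (6)_16 → 6² = 36
36 = (2,4)_16 → 2² + 4² = 4 + 16 = 20
20 = (1,4)_16 → 1² + 4² = 1 + 16 = 17
17 = (1,1)_16 → 1² + 1² = 1 + 1 = 2
2 = (2)_16 → 2² = 4
4 = (4)_16 → 4² = 16
16 = (1,0)_16 → 1² + 0² = 1 + 0 = 1  — reached 1.

base-16 happy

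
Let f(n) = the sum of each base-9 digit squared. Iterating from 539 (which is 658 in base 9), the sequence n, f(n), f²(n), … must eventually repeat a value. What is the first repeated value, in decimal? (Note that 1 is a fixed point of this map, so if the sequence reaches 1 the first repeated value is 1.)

539 = (6,5,8)_9 → 6² + 5² + 8² = 125
125 = (1,4,8)_9 → 1² + 4² + 8² = 81
81 = (1,0,0)_9 → 1² + 0² + 0² = 1  — reached the fixed point 1.
1 → 1, so 1 is the first repeated value.

1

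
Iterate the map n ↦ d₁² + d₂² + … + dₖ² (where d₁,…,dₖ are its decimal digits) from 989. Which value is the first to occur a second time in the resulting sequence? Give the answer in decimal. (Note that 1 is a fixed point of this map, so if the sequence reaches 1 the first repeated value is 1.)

1

989 → 226
226 → 44
44 → 32
32 → 13
13 → 10
10 → 1  — reached the fixed point 1.
1 → 1, so 1 is the first repeated value.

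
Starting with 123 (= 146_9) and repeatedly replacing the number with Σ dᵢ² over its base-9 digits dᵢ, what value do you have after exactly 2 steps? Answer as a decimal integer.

89

123 = (1,4,6)_9 → 1² + 4² + 6² = 1 + 16 + 36 = 53
53 = (5,8)_9 → 5² + 8² = 25 + 64 = 89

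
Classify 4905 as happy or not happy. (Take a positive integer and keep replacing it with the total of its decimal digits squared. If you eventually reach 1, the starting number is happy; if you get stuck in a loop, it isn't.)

not happy

4905 → 122
122 → 9
9 → 81
81 → 65
65 → 61
61 → 37
37 → 58
58 → 89
89 → 145
145 → 42
42 → 20
20 → 4
4 → 16
16 → 37  — 37 already seen; the sequence cycles without reaching 1.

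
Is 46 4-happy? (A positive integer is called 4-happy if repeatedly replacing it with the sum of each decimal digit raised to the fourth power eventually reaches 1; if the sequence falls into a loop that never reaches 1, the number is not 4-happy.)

46 → 4⁴ + 6⁴ = 256 + 1296 = 1552
1552 → 1⁴ + 5⁴ + 5⁴ + 2⁴ = 1 + 625 + 625 + 16 = 1267
1267 → 1⁴ + 2⁴ + 6⁴ + 7⁴ = 1 + 16 + 1296 + 2401 = 3714
3714 → 3⁴ + 7⁴ + 1⁴ + 4⁴ = 81 + 2401 + 1 + 256 = 2739
2739 → 2⁴ + 7⁴ + 3⁴ + 9⁴ = 16 + 2401 + 81 + 6561 = 9059
9059 → 9⁴ + 0⁴ + 5⁴ + 9⁴ = 6561 + 0 + 625 + 6561 = 13747
13747 → 1⁴ + 3⁴ + 7⁴ + 4⁴ + 7⁴ = 1 + 81 + 2401 + 256 + 2401 = 5140
5140 → 5⁴ + 1⁴ + 4⁴ + 0⁴ = 625 + 1 + 256 + 0 = 882
882 → 8⁴ + 8⁴ + 2⁴ = 4096 + 4096 + 16 = 8208
8208 → 8⁴ + 2⁴ + 0⁴ + 8⁴ = 4096 + 16 + 0 + 4096 = 8208  — 8208 already seen; the sequence cycles without reaching 1.

not 4-happy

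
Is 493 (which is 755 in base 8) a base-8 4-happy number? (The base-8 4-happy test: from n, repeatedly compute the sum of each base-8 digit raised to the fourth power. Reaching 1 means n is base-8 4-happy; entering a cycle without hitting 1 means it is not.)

not base-8 4-happy

493 = (7,5,5)_8 → 7⁴ + 5⁴ + 5⁴ = 2401 + 625 + 625 = 3651
3651 = (7,1,0,3)_8 → 7⁴ + 1⁴ + 0⁴ + 3⁴ = 2401 + 1 + 0 + 81 = 2483
2483 = (4,6,6,3)_8 → 4⁴ + 6⁴ + 6⁴ + 3⁴ = 256 + 1296 + 1296 + 81 = 2929
2929 = (5,5,6,1)_8 → 5⁴ + 5⁴ + 6⁴ + 1⁴ = 625 + 625 + 1296 + 1 = 2547
2547 = (4,7,6,3)_8 → 4⁴ + 7⁴ + 6⁴ + 3⁴ = 256 + 2401 + 1296 + 81 = 4034
4034 = (7,7,0,2)_8 → 7⁴ + 7⁴ + 0⁴ + 2⁴ = 2401 + 2401 + 0 + 16 = 4818
4818 = (1,1,3,2,2)_8 → 1⁴ + 1⁴ + 3⁴ + 2⁴ + 2⁴ = 1 + 1 + 81 + 16 + 16 = 115
115 = (1,6,3)_8 → 1⁴ + 6⁴ + 3⁴ = 1 + 1296 + 81 = 1378
1378 = (2,5,4,2)_8 → 2⁴ + 5⁴ + 4⁴ + 2⁴ = 16 + 625 + 256 + 16 = 913
913 = (1,6,2,1)_8 → 1⁴ + 6⁴ + 2⁴ + 1⁴ = 1 + 1296 + 16 + 1 = 1314
1314 = (2,4,4,2)_8 → 2⁴ + 4⁴ + 4⁴ + 2⁴ = 16 + 256 + 256 + 16 = 544
544 = (1,0,4,0)_8 → 1⁴ + 0⁴ + 4⁴ + 0⁴ = 1 + 0 + 256 + 0 = 257
257 = (4,0,1)_8 → 4⁴ + 0⁴ + 1⁴ = 256 + 0 + 1 = 257  — 257 already seen; the sequence cycles without reaching 1.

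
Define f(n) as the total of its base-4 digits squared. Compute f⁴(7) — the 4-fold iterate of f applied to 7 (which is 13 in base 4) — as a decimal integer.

7 = (1,3)_4 → 1² + 3² = 1 + 9 = 10
10 = (2,2)_4 → 2² + 2² = 4 + 4 = 8
8 = (2,0)_4 → 2² + 0² = 4 + 0 = 4
4 = (1,0)_4 → 1² + 0² = 1 + 0 = 1

1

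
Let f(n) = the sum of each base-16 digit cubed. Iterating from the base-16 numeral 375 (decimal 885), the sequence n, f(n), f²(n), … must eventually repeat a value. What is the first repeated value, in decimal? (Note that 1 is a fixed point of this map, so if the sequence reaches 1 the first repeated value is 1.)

885 = (3,7,5)_16 → 3³ + 7³ + 5³ = 495
495 = (1,14,15)_16 → 1³ + 14³ + 15³ = 6120
6120 = (1,7,14,8)_16 → 1³ + 7³ + 14³ + 8³ = 3600
3600 = (14,1,0)_16 → 14³ + 1³ + 0³ = 2745
2745 = (10,11,9)_16 → 10³ + 11³ + 9³ = 3060
3060 = (11,15,4)_16 → 11³ + 15³ + 4³ = 4770
4770 = (1,2,10,2)_16 → 1³ + 2³ + 10³ + 2³ = 1017
1017 = (3,15,9)_16 → 3³ + 15³ + 9³ = 4131
4131 = (1,0,2,3)_16 → 1³ + 0³ + 2³ + 3³ = 36
36 = (2,4)_16 → 2³ + 4³ = 72
72 = (4,8)_16 → 4³ + 8³ = 576
576 = (2,4,0)_16 → 2³ + 4³ + 0³ = 72  — 72 already appeared earlier.

72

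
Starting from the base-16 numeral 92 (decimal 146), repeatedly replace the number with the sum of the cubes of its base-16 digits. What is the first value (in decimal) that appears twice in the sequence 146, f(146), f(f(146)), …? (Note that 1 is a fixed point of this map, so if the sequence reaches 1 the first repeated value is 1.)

2729

146 = (9,2)_16 → 9³ + 2³ = 729 + 8 = 737
737 = (2,14,1)_16 → 2³ + 14³ + 1³ = 8 + 2744 + 1 = 2753
2753 = (10,12,1)_16 → 10³ + 12³ + 1³ = 1000 + 1728 + 1 = 2729
2729 = (10,10,9)_16 → 10³ + 10³ + 9³ = 1000 + 1000 + 729 = 2729  — 2729 already appeared earlier.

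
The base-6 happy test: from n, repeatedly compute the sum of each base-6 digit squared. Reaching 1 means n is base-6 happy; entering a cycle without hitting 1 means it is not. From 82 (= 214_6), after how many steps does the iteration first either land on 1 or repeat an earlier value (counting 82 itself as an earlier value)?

13

82 = (2,1,4)_6 → 2² + 1² + 4² = 4 + 1 + 16 = 21
21 = (3,3)_6 → 3² + 3² = 9 + 9 = 18
18 = (3,0)_6 → 3² + 0² = 9 + 0 = 9
9 = (1,3)_6 → 1² + 3² = 1 + 9 = 10
10 = (1,4)_6 → 1² + 4² = 1 + 16 = 17
17 = (2,5)_6 → 2² + 5² = 4 + 25 = 29
29 = (4,5)_6 → 4² + 5² = 16 + 25 = 41
41 = (1,0,5)_6 → 1² + 0² + 5² = 1 + 0 + 25 = 26
26 = (4,2)_6 → 4² + 2² = 16 + 4 = 20
20 = (3,2)_6 → 3² + 2² = 9 + 4 = 13
13 = (2,1)_6 → 2² + 1² = 4 + 1 = 5
5 = (5)_6 → 5² = 25
25 = (4,1)_6 → 4² + 1² = 16 + 1 = 17  — 17 repeats.
That took 13 steps.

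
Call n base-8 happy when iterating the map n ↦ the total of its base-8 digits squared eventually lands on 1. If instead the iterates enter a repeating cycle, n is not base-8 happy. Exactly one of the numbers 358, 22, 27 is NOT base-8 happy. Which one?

22

358: 358 → 77 → 27 → 18 → 8 → 1  — reaches 1 (base-8 happy)
22: 22 → 40 → 25 → 10 → 5 → 25  — repeats 25 (not base-8 happy)
27: 27 → 18 → 8 → 1  — reaches 1 (base-8 happy)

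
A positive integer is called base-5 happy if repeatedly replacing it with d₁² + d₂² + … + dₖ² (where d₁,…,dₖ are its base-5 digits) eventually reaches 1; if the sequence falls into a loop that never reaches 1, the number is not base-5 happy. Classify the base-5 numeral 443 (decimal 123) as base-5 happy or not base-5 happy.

base-5 happy

123 = (4,4,3)_5 → 4² + 4² + 3² = 41
41 = (1,3,1)_5 → 1² + 3² + 1² = 11
11 = (2,1)_5 → 2² + 1² = 5
5 = (1,0)_5 → 1² + 0² = 1  — reached 1.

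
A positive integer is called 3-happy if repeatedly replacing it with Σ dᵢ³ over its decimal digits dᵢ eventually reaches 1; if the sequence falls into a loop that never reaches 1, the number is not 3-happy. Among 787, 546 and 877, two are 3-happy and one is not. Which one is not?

546

787: 787 → 1198 → 1243 → 100 → 1  — reaches 1 (3-happy)
546: 546 → 405 → 189 → 1242 → 81 → 513 → 153 → 153  — repeats 153 (not 3-happy)
877: 877 → 1198 → 1243 → 100 → 1  — reaches 1 (3-happy)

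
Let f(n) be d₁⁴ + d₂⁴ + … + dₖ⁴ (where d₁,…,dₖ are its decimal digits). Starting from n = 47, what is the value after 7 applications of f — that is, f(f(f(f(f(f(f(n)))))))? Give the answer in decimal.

47 → 4⁴ + 7⁴ = 2657
2657 → 2⁴ + 6⁴ + 5⁴ + 7⁴ = 4338
4338 → 4⁴ + 3⁴ + 3⁴ + 8⁴ = 4514
4514 → 4⁴ + 5⁴ + 1⁴ + 4⁴ = 1138
1138 → 1⁴ + 1⁴ + 3⁴ + 8⁴ = 4179
4179 → 4⁴ + 1⁴ + 7⁴ + 9⁴ = 9219
9219 → 9⁴ + 2⁴ + 1⁴ + 9⁴ = 13139

13139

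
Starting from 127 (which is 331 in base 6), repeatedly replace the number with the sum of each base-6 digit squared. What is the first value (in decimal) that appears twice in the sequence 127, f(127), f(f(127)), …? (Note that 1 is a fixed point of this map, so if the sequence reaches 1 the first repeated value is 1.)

17

127 = (3,3,1)_6 → 3² + 3² + 1² = 9 + 9 + 1 = 19
19 = (3,1)_6 → 3² + 1² = 9 + 1 = 10
10 = (1,4)_6 → 1² + 4² = 1 + 16 = 17
17 = (2,5)_6 → 2² + 5² = 4 + 25 = 29
29 = (4,5)_6 → 4² + 5² = 16 + 25 = 41
41 = (1,0,5)_6 → 1² + 0² + 5² = 1 + 0 + 25 = 26
26 = (4,2)_6 → 4² + 2² = 16 + 4 = 20
20 = (3,2)_6 → 3² + 2² = 9 + 4 = 13
13 = (2,1)_6 → 2² + 1² = 4 + 1 = 5
5 = (5)_6 → 5² = 25
25 = (4,1)_6 → 4² + 1² = 16 + 1 = 17  — 17 already appeared earlier.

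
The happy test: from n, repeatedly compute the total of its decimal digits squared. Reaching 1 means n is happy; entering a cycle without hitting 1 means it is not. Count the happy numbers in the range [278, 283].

278: 278 → 117 → 51 → 26 → 40 → 16 → 37 → 58 → 89 → 145 → 42 → 20 → 4 → 16  — not happy
279: 279 → 134 → 26 → 40 → 16 → 37 → 58 → 89 → 145 → 42 → 20 → 4 → 16  — not happy
280: 280 → 68 → 100 → 1  — happy
281: 281 → 69 → 117 → 51 → 26 → 40 → 16 → 37 → 58 → 89 → 145 → 42 → 20 → 4 → 16  — not happy
282: 282 → 72 → 53 → 34 → 25 → 29 → 85 → 89 → 145 → 42 → 20 → 4 → 16 → 37 → 58 → 89  — not happy
283: 283 → 77 → 98 → 145 → 42 → 20 → 4 → 16 → 37 → 58 → 89 → 145  — not happy
happy: 280

1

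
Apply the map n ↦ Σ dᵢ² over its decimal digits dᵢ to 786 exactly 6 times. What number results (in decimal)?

786 → 7² + 8² + 6² = 49 + 64 + 36 = 149
149 → 1² + 4² + 9² = 1 + 16 + 81 = 98
98 → 9² + 8² = 81 + 64 = 145
145 → 1² + 4² + 5² = 1 + 16 + 25 = 42
42 → 4² + 2² = 16 + 4 = 20
20 → 2² + 0² = 4 + 0 = 4

4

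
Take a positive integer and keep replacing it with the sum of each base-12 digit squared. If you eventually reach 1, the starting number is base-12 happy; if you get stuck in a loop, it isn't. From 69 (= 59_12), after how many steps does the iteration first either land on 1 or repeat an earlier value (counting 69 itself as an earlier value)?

12

69 = (5,9)_12 → 106
106 = (8,10)_12 → 164
164 = (1,1,8)_12 → 66
66 = (5,6)_12 → 61
61 = (5,1)_12 → 26
26 = (2,2)_12 → 8
8 = (8)_12 → 64
64 = (5,4)_12 → 41
41 = (3,5)_12 → 34
34 = (2,10)_12 → 104
104 = (8,8)_12 → 128
128 = (10,8)_12 → 164  — 164 repeats.
That took 12 steps.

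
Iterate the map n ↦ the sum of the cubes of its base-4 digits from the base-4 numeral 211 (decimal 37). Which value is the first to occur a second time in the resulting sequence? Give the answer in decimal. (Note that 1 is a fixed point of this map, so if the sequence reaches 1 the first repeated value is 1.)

1

37 = (2,1,1)_4 → 2³ + 1³ + 1³ = 10
10 = (2,2)_4 → 2³ + 2³ = 16
16 = (1,0,0)_4 → 1³ + 0³ + 0³ = 1  — reached the fixed point 1.
1 → 1, so 1 is the first repeated value.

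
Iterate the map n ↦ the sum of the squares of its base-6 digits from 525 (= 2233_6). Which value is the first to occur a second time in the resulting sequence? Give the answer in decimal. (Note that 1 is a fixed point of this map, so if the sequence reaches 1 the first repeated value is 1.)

525 = (2,2,3,3)_6 → 26
26 = (4,2)_6 → 20
20 = (3,2)_6 → 13
13 = (2,1)_6 → 5
5 = (5)_6 → 25
25 = (4,1)_6 → 17
17 = (2,5)_6 → 29
29 = (4,5)_6 → 41
41 = (1,0,5)_6 → 26  — 26 already appeared earlier.

26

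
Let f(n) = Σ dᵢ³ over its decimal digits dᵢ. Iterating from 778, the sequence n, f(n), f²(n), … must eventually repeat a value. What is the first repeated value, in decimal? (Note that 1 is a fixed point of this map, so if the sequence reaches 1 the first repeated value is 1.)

778 → 7³ + 7³ + 8³ = 1198
1198 → 1³ + 1³ + 9³ + 8³ = 1243
1243 → 1³ + 2³ + 4³ + 3³ = 100
100 → 1³ + 0³ + 0³ = 1  — reached the fixed point 1.
1 → 1, so 1 is the first repeated value.

1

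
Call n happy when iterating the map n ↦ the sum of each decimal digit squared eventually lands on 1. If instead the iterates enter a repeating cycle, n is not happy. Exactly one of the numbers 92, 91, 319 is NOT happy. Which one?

92: 92 → 85 → 89 → 145 → 42 → 20 → 4 → 16 → 37 → 58 → 89  — repeats 89 (not happy)
91: 91 → 82 → 68 → 100 → 1  — reaches 1 (happy)
319: 319 → 91 → 82 → 68 → 100 → 1  — reaches 1 (happy)

92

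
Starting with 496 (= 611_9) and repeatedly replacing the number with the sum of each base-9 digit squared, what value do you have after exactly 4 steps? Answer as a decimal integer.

64

496 = (6,1,1)_9 → 6² + 1² + 1² = 36 + 1 + 1 = 38
38 = (4,2)_9 → 4² + 2² = 16 + 4 = 20
20 = (2,2)_9 → 2² + 2² = 4 + 4 = 8
8 = (8)_9 → 8² = 64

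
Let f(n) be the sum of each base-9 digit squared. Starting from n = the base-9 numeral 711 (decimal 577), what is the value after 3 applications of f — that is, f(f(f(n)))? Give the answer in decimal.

577 = (7,1,1)_9 → 7² + 1² + 1² = 51
51 = (5,6)_9 → 5² + 6² = 61
61 = (6,7)_9 → 6² + 7² = 85

85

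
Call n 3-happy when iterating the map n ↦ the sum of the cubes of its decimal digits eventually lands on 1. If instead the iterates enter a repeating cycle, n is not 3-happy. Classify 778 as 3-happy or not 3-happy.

3-happy

778 → 7³ + 7³ + 8³ = 1198
1198 → 1³ + 1³ + 9³ + 8³ = 1243
1243 → 1³ + 2³ + 4³ + 3³ = 100
100 → 1³ + 0³ + 0³ = 1  — reached 1.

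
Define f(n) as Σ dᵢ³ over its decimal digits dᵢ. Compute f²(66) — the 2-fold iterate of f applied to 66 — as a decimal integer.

66 → 6³ + 6³ = 216 + 216 = 432
432 → 4³ + 3³ + 2³ = 64 + 27 + 8 = 99

99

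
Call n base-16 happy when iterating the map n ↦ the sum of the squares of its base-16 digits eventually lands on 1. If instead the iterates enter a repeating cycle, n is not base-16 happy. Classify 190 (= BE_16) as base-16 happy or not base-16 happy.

190 = (11,14)_16 → 11² + 14² = 317
317 = (1,3,13)_16 → 1² + 3² + 13² = 179
179 = (11,3)_16 → 11² + 3² = 130
130 = (8,2)_16 → 8² + 2² = 68
68 = (4,4)_16 → 4² + 4² = 32
32 = (2,0)_16 → 2² + 0² = 4
4 = (4)_16 → 4² = 16
16 = (1,0)_16 → 1² + 0² = 1  — reached 1.

base-16 happy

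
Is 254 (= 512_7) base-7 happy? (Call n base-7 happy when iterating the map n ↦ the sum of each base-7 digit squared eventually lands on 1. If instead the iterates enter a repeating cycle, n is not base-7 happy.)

not base-7 happy

254 = (5,1,2)_7 → 5² + 1² + 2² = 30
30 = (4,2)_7 → 4² + 2² = 20
20 = (2,6)_7 → 2² + 6² = 40
40 = (5,5)_7 → 5² + 5² = 50
50 = (1,0,1)_7 → 1² + 0² + 1² = 2
2 = (2)_7 → 2² = 4
4 = (4)_7 → 4² = 16
16 = (2,2)_7 → 2² + 2² = 8
8 = (1,1)_7 → 1² + 1² = 2  — 2 already seen; the sequence cycles without reaching 1.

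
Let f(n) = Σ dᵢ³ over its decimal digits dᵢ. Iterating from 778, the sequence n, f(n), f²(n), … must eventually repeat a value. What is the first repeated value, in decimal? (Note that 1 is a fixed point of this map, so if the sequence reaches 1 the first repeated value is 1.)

1

778 → 7³ + 7³ + 8³ = 1198
1198 → 1³ + 1³ + 9³ + 8³ = 1243
1243 → 1³ + 2³ + 4³ + 3³ = 100
100 → 1³ + 0³ + 0³ = 1  — reached the fixed point 1.
1 → 1, so 1 is the first repeated value.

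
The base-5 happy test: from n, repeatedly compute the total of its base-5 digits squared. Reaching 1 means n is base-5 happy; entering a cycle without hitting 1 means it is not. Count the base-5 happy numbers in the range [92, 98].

2

92: 92 → 22 → 20 → 16 → 10 → 4 → 16  (repeats 16)
93: 93 → 27 → 5 → 1  (reaches 1)
94: 94 → 34 → 18 → 18  (repeats 18)
95: 95 → 25 → 1  (reaches 1)
96: 96 → 26 → 2 → 4 → 16 → 10 → 4  (repeats 4)
97: 97 → 29 → 17 → 13 → 13  (repeats 13)
98: 98 → 34 → 18 → 18  (repeats 18)
base-5 happy: 93, 95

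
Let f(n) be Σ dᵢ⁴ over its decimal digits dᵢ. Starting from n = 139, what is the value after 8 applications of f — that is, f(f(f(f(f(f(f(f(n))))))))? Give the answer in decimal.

139 → 1⁴ + 3⁴ + 9⁴ = 1 + 81 + 6561 = 6643
6643 → 6⁴ + 6⁴ + 4⁴ + 3⁴ = 1296 + 1296 + 256 + 81 = 2929
2929 → 2⁴ + 9⁴ + 2⁴ + 9⁴ = 16 + 6561 + 16 + 6561 = 13154
13154 → 1⁴ + 3⁴ + 1⁴ + 5⁴ + 4⁴ = 1 + 81 + 1 + 625 + 256 = 964
964 → 9⁴ + 6⁴ + 4⁴ = 6561 + 1296 + 256 = 8113
8113 → 8⁴ + 1⁴ + 1⁴ + 3⁴ = 4096 + 1 + 1 + 81 = 4179
4179 → 4⁴ + 1⁴ + 7⁴ + 9⁴ = 256 + 1 + 2401 + 6561 = 9219
9219 → 9⁴ + 2⁴ + 1⁴ + 9⁴ = 6561 + 16 + 1 + 6561 = 13139

13139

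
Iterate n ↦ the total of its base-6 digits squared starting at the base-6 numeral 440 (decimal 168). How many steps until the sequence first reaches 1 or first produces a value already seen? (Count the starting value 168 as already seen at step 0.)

10

168 = (4,4,0)_6 → 4² + 4² + 0² = 16 + 16 + 0 = 32
32 = (5,2)_6 → 5² + 2² = 25 + 4 = 29
29 = (4,5)_6 → 4² + 5² = 16 + 25 = 41
41 = (1,0,5)_6 → 1² + 0² + 5² = 1 + 0 + 25 = 26
26 = (4,2)_6 → 4² + 2² = 16 + 4 = 20
20 = (3,2)_6 → 3² + 2² = 9 + 4 = 13
13 = (2,1)_6 → 2² + 1² = 4 + 1 = 5
5 = (5)_6 → 5² = 25
25 = (4,1)_6 → 4² + 1² = 16 + 1 = 17
17 = (2,5)_6 → 2² + 5² = 4 + 25 = 29  — 29 repeats.
That took 10 steps.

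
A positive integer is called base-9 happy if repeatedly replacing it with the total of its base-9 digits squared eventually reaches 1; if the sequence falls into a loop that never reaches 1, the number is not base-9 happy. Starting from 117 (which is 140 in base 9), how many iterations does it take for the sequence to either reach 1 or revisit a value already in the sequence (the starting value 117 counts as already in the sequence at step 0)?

117 = (1,4,0)_9 → 1² + 4² + 0² = 17
17 = (1,8)_9 → 1² + 8² = 65
65 = (7,2)_9 → 7² + 2² = 53
53 = (5,8)_9 → 5² + 8² = 89
89 = (1,0,8)_9 → 1² + 0² + 8² = 65  — 65 repeats.
That took 5 steps.

5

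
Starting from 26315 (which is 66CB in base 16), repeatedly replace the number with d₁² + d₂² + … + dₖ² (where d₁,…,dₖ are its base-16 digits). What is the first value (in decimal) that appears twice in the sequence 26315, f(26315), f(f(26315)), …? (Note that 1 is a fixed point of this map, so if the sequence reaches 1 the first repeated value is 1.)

26315 = (6,6,12,11)_16 → 6² + 6² + 12² + 11² = 36 + 36 + 144 + 121 = 337
337 = (1,5,1)_16 → 1² + 5² + 1² = 1 + 25 + 1 = 27
27 = (1,11)_16 → 1² + 11² = 1 + 121 = 122
122 = (7,10)_16 → 7² + 10² = 49 + 100 = 149
149 = (9,5)_16 → 9² + 5² = 81 + 25 = 106
106 = (6,10)_16 → 6² + 10² = 36 + 100 = 136
136 = (8,8)_16 → 8² + 8² = 64 + 64 = 128
128 = (8,0)_16 → 8² + 0² = 64 + 0 = 64
64 = (4,0)_16 → 4² + 0² = 16 + 0 = 16
16 = (1,0)_16 → 1² + 0² = 1 + 0 = 1  — reached the fixed point 1.
1 → 1, so 1 is the first repeated value.

1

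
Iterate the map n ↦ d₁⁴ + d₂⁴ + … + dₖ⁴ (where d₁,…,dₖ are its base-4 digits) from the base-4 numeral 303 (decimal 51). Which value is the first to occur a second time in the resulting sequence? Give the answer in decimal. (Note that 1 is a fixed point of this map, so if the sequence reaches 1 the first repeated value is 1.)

81

51 = (3,0,3)_4 → 162
162 = (2,2,0,2)_4 → 48
48 = (3,0,0)_4 → 81
81 = (1,1,0,1)_4 → 3
3 = (3)_4 → 81  — 81 already appeared earlier.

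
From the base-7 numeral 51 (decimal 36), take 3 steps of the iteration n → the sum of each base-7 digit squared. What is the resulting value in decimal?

52

36 = (5,1)_7 → 26
26 = (3,5)_7 → 34
34 = (4,6)_7 → 52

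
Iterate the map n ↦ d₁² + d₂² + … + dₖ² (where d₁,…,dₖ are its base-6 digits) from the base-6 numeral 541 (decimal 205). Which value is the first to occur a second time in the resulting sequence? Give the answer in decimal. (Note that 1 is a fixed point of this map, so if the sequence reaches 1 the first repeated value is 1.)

205 = (5,4,1)_6 → 5² + 4² + 1² = 42
42 = (1,1,0)_6 → 1² + 1² + 0² = 2
2 = (2)_6 → 2² = 4
4 = (4)_6 → 4² = 16
16 = (2,4)_6 → 2² + 4² = 20
20 = (3,2)_6 → 3² + 2² = 13
13 = (2,1)_6 → 2² + 1² = 5
5 = (5)_6 → 5² = 25
25 = (4,1)_6 → 4² + 1² = 17
17 = (2,5)_6 → 2² + 5² = 29
29 = (4,5)_6 → 4² + 5² = 41
41 = (1,0,5)_6 → 1² + 0² + 5² = 26
26 = (4,2)_6 → 4² + 2² = 20  — 20 already appeared earlier.

20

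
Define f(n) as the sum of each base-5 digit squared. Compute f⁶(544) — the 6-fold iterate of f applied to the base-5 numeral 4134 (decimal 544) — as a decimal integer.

544 = (4,1,3,4)_5 → 4² + 1² + 3² + 4² = 42
42 = (1,3,2)_5 → 1² + 3² + 2² = 14
14 = (2,4)_5 → 2² + 4² = 20
20 = (4,0)_5 → 4² + 0² = 16
16 = (3,1)_5 → 3² + 1² = 10
10 = (2,0)_5 → 2² + 0² = 4

4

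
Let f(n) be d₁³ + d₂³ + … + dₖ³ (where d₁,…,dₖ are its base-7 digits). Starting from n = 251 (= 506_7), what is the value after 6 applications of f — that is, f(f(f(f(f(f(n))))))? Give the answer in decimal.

251 = (5,0,6)_7 → 5³ + 0³ + 6³ = 125 + 0 + 216 = 341
341 = (6,6,5)_7 → 6³ + 6³ + 5³ = 216 + 216 + 125 = 557
557 = (1,4,2,4)_7 → 1³ + 4³ + 2³ + 4³ = 1 + 64 + 8 + 64 = 137
137 = (2,5,4)_7 → 2³ + 5³ + 4³ = 8 + 125 + 64 = 197
197 = (4,0,1)_7 → 4³ + 0³ + 1³ = 64 + 0 + 1 = 65
65 = (1,2,2)_7 → 1³ + 2³ + 2³ = 1 + 8 + 8 = 17

17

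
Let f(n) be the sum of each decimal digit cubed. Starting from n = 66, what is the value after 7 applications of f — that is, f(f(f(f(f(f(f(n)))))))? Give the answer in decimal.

153

66 → 6³ + 6³ = 432
432 → 4³ + 3³ + 2³ = 99
99 → 9³ + 9³ = 1458
1458 → 1³ + 4³ + 5³ + 8³ = 702
702 → 7³ + 0³ + 2³ = 351
351 → 3³ + 5³ + 1³ = 153
153 → 1³ + 5³ + 3³ = 153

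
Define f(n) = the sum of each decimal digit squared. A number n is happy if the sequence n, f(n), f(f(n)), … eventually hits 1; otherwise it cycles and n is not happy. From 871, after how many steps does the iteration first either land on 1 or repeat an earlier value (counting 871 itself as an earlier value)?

871 → 8² + 7² + 1² = 114
114 → 1² + 1² + 4² = 18
18 → 1² + 8² = 65
65 → 6² + 5² = 61
61 → 6² + 1² = 37
37 → 3² + 7² = 58
58 → 5² + 8² = 89
89 → 8² + 9² = 145
145 → 1² + 4² + 5² = 42
42 → 4² + 2² = 20
20 → 2² + 0² = 4
4 → 4² = 16
16 → 1² + 6² = 37  — 37 repeats.
That took 13 steps.

13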